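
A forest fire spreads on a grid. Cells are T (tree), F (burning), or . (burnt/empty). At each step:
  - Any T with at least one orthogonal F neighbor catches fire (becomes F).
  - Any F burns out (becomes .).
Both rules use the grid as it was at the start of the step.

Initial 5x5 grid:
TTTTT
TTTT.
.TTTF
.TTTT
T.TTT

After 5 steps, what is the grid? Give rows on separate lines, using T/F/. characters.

Step 1: 2 trees catch fire, 1 burn out
  TTTTT
  TTTT.
  .TTF.
  .TTTF
  T.TTT
Step 2: 4 trees catch fire, 2 burn out
  TTTTT
  TTTF.
  .TF..
  .TTF.
  T.TTF
Step 3: 5 trees catch fire, 4 burn out
  TTTFT
  TTF..
  .F...
  .TF..
  T.TF.
Step 4: 5 trees catch fire, 5 burn out
  TTF.F
  TF...
  .....
  .F...
  T.F..
Step 5: 2 trees catch fire, 5 burn out
  TF...
  F....
  .....
  .....
  T....

TF...
F....
.....
.....
T....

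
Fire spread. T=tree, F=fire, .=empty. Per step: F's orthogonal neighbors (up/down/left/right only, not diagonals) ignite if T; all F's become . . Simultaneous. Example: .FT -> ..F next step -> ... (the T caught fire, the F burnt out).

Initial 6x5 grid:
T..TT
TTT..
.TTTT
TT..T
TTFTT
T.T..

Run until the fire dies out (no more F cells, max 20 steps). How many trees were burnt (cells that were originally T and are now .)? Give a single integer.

Answer: 17

Derivation:
Step 1: +3 fires, +1 burnt (F count now 3)
Step 2: +3 fires, +3 burnt (F count now 3)
Step 3: +4 fires, +3 burnt (F count now 4)
Step 4: +3 fires, +4 burnt (F count now 3)
Step 5: +3 fires, +3 burnt (F count now 3)
Step 6: +1 fires, +3 burnt (F count now 1)
Step 7: +0 fires, +1 burnt (F count now 0)
Fire out after step 7
Initially T: 19, now '.': 28
Total burnt (originally-T cells now '.'): 17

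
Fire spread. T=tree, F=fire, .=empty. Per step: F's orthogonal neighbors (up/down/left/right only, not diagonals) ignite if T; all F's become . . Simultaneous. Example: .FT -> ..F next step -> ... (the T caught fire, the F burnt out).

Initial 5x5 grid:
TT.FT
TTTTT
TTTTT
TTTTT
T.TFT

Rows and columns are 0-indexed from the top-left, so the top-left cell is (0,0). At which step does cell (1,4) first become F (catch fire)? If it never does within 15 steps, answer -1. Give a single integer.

Step 1: cell (1,4)='T' (+5 fires, +2 burnt)
Step 2: cell (1,4)='F' (+5 fires, +5 burnt)
  -> target ignites at step 2
Step 3: cell (1,4)='.' (+4 fires, +5 burnt)
Step 4: cell (1,4)='.' (+4 fires, +4 burnt)
Step 5: cell (1,4)='.' (+3 fires, +4 burnt)
Step 6: cell (1,4)='.' (+0 fires, +3 burnt)
  fire out at step 6

2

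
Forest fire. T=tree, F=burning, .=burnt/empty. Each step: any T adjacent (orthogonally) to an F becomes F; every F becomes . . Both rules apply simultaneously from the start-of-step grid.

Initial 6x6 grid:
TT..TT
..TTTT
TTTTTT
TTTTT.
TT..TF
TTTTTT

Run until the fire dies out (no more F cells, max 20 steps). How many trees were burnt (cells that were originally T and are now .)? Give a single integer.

Answer: 26

Derivation:
Step 1: +2 fires, +1 burnt (F count now 2)
Step 2: +2 fires, +2 burnt (F count now 2)
Step 3: +3 fires, +2 burnt (F count now 3)
Step 4: +5 fires, +3 burnt (F count now 5)
Step 5: +6 fires, +5 burnt (F count now 6)
Step 6: +6 fires, +6 burnt (F count now 6)
Step 7: +2 fires, +6 burnt (F count now 2)
Step 8: +0 fires, +2 burnt (F count now 0)
Fire out after step 8
Initially T: 28, now '.': 34
Total burnt (originally-T cells now '.'): 26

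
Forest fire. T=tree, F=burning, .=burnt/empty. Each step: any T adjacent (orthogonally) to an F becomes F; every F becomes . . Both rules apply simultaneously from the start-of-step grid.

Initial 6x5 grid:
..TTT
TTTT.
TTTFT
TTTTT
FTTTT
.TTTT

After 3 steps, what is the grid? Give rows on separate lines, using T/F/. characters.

Step 1: 6 trees catch fire, 2 burn out
  ..TTT
  TTTF.
  TTF.F
  FTTFT
  .FTTT
  .TTTT
Step 2: 10 trees catch fire, 6 burn out
  ..TFT
  TTF..
  FF...
  .FF.F
  ..FFT
  .FTTT
Step 3: 7 trees catch fire, 10 burn out
  ..F.F
  FF...
  .....
  .....
  ....F
  ..FFT

..F.F
FF...
.....
.....
....F
..FFT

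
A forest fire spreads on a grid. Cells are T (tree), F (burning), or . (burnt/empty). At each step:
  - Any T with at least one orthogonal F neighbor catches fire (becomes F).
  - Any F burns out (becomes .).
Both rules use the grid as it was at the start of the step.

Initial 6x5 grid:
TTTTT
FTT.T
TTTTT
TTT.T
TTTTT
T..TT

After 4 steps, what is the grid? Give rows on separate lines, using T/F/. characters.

Step 1: 3 trees catch fire, 1 burn out
  FTTTT
  .FT.T
  FTTTT
  TTT.T
  TTTTT
  T..TT
Step 2: 4 trees catch fire, 3 burn out
  .FTTT
  ..F.T
  .FTTT
  FTT.T
  TTTTT
  T..TT
Step 3: 4 trees catch fire, 4 burn out
  ..FTT
  ....T
  ..FTT
  .FT.T
  FTTTT
  T..TT
Step 4: 5 trees catch fire, 4 burn out
  ...FT
  ....T
  ...FT
  ..F.T
  .FTTT
  F..TT

...FT
....T
...FT
..F.T
.FTTT
F..TT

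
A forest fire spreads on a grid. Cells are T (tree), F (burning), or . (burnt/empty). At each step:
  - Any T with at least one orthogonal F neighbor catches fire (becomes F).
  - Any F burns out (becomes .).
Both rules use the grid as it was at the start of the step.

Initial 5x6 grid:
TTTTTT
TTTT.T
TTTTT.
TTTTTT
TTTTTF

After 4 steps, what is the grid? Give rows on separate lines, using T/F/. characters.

Step 1: 2 trees catch fire, 1 burn out
  TTTTTT
  TTTT.T
  TTTTT.
  TTTTTF
  TTTTF.
Step 2: 2 trees catch fire, 2 burn out
  TTTTTT
  TTTT.T
  TTTTT.
  TTTTF.
  TTTF..
Step 3: 3 trees catch fire, 2 burn out
  TTTTTT
  TTTT.T
  TTTTF.
  TTTF..
  TTF...
Step 4: 3 trees catch fire, 3 burn out
  TTTTTT
  TTTT.T
  TTTF..
  TTF...
  TF....

TTTTTT
TTTT.T
TTTF..
TTF...
TF....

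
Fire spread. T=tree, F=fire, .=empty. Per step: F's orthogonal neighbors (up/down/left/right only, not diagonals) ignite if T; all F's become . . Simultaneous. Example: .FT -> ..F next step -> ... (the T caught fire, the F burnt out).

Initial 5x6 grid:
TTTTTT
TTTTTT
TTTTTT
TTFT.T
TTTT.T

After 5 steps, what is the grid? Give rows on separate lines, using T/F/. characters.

Step 1: 4 trees catch fire, 1 burn out
  TTTTTT
  TTTTTT
  TTFTTT
  TF.F.T
  TTFT.T
Step 2: 6 trees catch fire, 4 burn out
  TTTTTT
  TTFTTT
  TF.FTT
  F....T
  TF.F.T
Step 3: 6 trees catch fire, 6 burn out
  TTFTTT
  TF.FTT
  F...FT
  .....T
  F....T
Step 4: 5 trees catch fire, 6 burn out
  TF.FTT
  F...FT
  .....F
  .....T
  .....T
Step 5: 4 trees catch fire, 5 burn out
  F...FT
  .....F
  ......
  .....F
  .....T

F...FT
.....F
......
.....F
.....T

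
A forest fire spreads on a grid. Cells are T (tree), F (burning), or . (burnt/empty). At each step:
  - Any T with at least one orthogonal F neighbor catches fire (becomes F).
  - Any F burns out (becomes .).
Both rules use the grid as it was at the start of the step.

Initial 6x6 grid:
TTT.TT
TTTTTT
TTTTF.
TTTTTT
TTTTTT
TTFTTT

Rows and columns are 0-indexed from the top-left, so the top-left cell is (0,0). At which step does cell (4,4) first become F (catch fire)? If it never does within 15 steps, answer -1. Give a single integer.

Step 1: cell (4,4)='T' (+6 fires, +2 burnt)
Step 2: cell (4,4)='F' (+12 fires, +6 burnt)
  -> target ignites at step 2
Step 3: cell (4,4)='.' (+7 fires, +12 burnt)
Step 4: cell (4,4)='.' (+4 fires, +7 burnt)
Step 5: cell (4,4)='.' (+2 fires, +4 burnt)
Step 6: cell (4,4)='.' (+1 fires, +2 burnt)
Step 7: cell (4,4)='.' (+0 fires, +1 burnt)
  fire out at step 7

2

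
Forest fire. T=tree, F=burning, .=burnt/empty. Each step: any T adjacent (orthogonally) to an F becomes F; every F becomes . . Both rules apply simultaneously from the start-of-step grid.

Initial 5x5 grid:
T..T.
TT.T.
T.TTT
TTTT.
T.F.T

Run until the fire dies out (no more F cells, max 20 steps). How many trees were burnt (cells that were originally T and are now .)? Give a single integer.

Answer: 14

Derivation:
Step 1: +1 fires, +1 burnt (F count now 1)
Step 2: +3 fires, +1 burnt (F count now 3)
Step 3: +2 fires, +3 burnt (F count now 2)
Step 4: +4 fires, +2 burnt (F count now 4)
Step 5: +2 fires, +4 burnt (F count now 2)
Step 6: +2 fires, +2 burnt (F count now 2)
Step 7: +0 fires, +2 burnt (F count now 0)
Fire out after step 7
Initially T: 15, now '.': 24
Total burnt (originally-T cells now '.'): 14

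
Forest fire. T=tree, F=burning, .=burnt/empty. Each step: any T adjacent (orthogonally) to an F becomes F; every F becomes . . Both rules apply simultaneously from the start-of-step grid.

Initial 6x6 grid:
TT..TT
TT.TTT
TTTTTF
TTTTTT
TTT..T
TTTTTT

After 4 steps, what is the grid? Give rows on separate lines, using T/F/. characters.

Step 1: 3 trees catch fire, 1 burn out
  TT..TT
  TT.TTF
  TTTTF.
  TTTTTF
  TTT..T
  TTTTTT
Step 2: 5 trees catch fire, 3 burn out
  TT..TF
  TT.TF.
  TTTF..
  TTTTF.
  TTT..F
  TTTTTT
Step 3: 5 trees catch fire, 5 burn out
  TT..F.
  TT.F..
  TTF...
  TTTF..
  TTT...
  TTTTTF
Step 4: 3 trees catch fire, 5 burn out
  TT....
  TT....
  TF....
  TTF...
  TTT...
  TTTTF.

TT....
TT....
TF....
TTF...
TTT...
TTTTF.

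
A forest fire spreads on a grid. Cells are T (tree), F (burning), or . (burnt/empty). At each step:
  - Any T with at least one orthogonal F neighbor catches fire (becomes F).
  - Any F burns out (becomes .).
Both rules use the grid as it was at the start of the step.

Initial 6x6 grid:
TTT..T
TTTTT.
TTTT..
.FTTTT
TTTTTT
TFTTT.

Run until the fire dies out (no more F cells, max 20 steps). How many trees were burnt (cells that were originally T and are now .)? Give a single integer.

Step 1: +5 fires, +2 burnt (F count now 5)
Step 2: +7 fires, +5 burnt (F count now 7)
Step 3: +7 fires, +7 burnt (F count now 7)
Step 4: +5 fires, +7 burnt (F count now 5)
Step 5: +2 fires, +5 burnt (F count now 2)
Step 6: +0 fires, +2 burnt (F count now 0)
Fire out after step 6
Initially T: 27, now '.': 35
Total burnt (originally-T cells now '.'): 26

Answer: 26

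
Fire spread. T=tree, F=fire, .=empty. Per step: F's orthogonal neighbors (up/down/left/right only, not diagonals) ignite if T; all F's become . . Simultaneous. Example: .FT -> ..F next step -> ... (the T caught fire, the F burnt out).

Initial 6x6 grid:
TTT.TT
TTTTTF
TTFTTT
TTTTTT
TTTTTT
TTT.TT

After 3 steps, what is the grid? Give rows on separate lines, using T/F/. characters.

Step 1: 7 trees catch fire, 2 burn out
  TTT.TF
  TTFTF.
  TF.FTF
  TTFTTT
  TTTTTT
  TTT.TT
Step 2: 10 trees catch fire, 7 burn out
  TTF.F.
  TF.F..
  F...F.
  TF.FTF
  TTFTTT
  TTT.TT
Step 3: 8 trees catch fire, 10 burn out
  TF....
  F.....
  ......
  F...F.
  TF.FTF
  TTF.TT

TF....
F.....
......
F...F.
TF.FTF
TTF.TT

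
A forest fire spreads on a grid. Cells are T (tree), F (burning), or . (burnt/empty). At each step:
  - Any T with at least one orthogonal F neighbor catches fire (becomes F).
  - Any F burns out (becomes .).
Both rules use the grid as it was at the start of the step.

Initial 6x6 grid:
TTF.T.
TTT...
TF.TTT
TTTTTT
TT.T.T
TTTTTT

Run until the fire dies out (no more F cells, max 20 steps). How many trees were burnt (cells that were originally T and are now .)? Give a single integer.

Step 1: +5 fires, +2 burnt (F count now 5)
Step 2: +5 fires, +5 burnt (F count now 5)
Step 3: +3 fires, +5 burnt (F count now 3)
Step 4: +5 fires, +3 burnt (F count now 5)
Step 5: +3 fires, +5 burnt (F count now 3)
Step 6: +3 fires, +3 burnt (F count now 3)
Step 7: +1 fires, +3 burnt (F count now 1)
Step 8: +0 fires, +1 burnt (F count now 0)
Fire out after step 8
Initially T: 26, now '.': 35
Total burnt (originally-T cells now '.'): 25

Answer: 25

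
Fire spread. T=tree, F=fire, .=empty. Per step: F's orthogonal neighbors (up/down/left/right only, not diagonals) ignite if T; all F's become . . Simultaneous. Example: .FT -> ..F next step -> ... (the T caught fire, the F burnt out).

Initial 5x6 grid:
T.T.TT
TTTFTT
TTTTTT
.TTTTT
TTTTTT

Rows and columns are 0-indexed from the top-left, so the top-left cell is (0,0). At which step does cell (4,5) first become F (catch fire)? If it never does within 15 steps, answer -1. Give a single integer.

Step 1: cell (4,5)='T' (+3 fires, +1 burnt)
Step 2: cell (4,5)='T' (+7 fires, +3 burnt)
Step 3: cell (4,5)='T' (+7 fires, +7 burnt)
Step 4: cell (4,5)='T' (+6 fires, +7 burnt)
Step 5: cell (4,5)='F' (+2 fires, +6 burnt)
  -> target ignites at step 5
Step 6: cell (4,5)='.' (+1 fires, +2 burnt)
Step 7: cell (4,5)='.' (+0 fires, +1 burnt)
  fire out at step 7

5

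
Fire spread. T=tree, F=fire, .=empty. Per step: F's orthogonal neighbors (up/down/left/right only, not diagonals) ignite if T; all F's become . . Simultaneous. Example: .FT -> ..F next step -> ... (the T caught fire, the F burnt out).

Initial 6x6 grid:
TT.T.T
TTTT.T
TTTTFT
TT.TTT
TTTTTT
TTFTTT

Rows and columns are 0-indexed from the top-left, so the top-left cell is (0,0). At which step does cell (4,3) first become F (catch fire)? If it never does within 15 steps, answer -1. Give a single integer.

Step 1: cell (4,3)='T' (+6 fires, +2 burnt)
Step 2: cell (4,3)='F' (+10 fires, +6 burnt)
  -> target ignites at step 2
Step 3: cell (4,3)='.' (+8 fires, +10 burnt)
Step 4: cell (4,3)='.' (+3 fires, +8 burnt)
Step 5: cell (4,3)='.' (+2 fires, +3 burnt)
Step 6: cell (4,3)='.' (+1 fires, +2 burnt)
Step 7: cell (4,3)='.' (+0 fires, +1 burnt)
  fire out at step 7

2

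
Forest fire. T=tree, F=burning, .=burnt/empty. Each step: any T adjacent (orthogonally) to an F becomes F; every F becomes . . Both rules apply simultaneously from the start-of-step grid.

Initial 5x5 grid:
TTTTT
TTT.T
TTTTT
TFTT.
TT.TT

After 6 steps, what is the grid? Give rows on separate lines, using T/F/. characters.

Step 1: 4 trees catch fire, 1 burn out
  TTTTT
  TTT.T
  TFTTT
  F.FT.
  TF.TT
Step 2: 5 trees catch fire, 4 burn out
  TTTTT
  TFT.T
  F.FTT
  ...F.
  F..TT
Step 3: 5 trees catch fire, 5 burn out
  TFTTT
  F.F.T
  ...FT
  .....
  ...FT
Step 4: 4 trees catch fire, 5 burn out
  F.FTT
  ....T
  ....F
  .....
  ....F
Step 5: 2 trees catch fire, 4 burn out
  ...FT
  ....F
  .....
  .....
  .....
Step 6: 1 trees catch fire, 2 burn out
  ....F
  .....
  .....
  .....
  .....

....F
.....
.....
.....
.....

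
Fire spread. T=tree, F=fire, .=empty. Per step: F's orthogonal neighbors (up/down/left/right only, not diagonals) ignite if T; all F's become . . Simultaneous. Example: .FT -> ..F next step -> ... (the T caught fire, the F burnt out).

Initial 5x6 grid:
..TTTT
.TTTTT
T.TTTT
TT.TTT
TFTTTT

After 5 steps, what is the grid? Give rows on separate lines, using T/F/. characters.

Step 1: 3 trees catch fire, 1 burn out
  ..TTTT
  .TTTTT
  T.TTTT
  TF.TTT
  F.FTTT
Step 2: 2 trees catch fire, 3 burn out
  ..TTTT
  .TTTTT
  T.TTTT
  F..TTT
  ...FTT
Step 3: 3 trees catch fire, 2 burn out
  ..TTTT
  .TTTTT
  F.TTTT
  ...FTT
  ....FT
Step 4: 3 trees catch fire, 3 burn out
  ..TTTT
  .TTTTT
  ..TFTT
  ....FT
  .....F
Step 5: 4 trees catch fire, 3 burn out
  ..TTTT
  .TTFTT
  ..F.FT
  .....F
  ......

..TTTT
.TTFTT
..F.FT
.....F
......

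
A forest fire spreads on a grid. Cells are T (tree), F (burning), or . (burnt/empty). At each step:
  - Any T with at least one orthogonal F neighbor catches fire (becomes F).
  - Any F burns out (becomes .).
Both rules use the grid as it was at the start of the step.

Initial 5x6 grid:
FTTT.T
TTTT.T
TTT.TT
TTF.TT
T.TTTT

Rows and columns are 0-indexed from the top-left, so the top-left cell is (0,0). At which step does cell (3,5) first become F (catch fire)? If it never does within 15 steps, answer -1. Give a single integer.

Step 1: cell (3,5)='T' (+5 fires, +2 burnt)
Step 2: cell (3,5)='T' (+7 fires, +5 burnt)
Step 3: cell (3,5)='T' (+4 fires, +7 burnt)
Step 4: cell (3,5)='T' (+2 fires, +4 burnt)
Step 5: cell (3,5)='F' (+2 fires, +2 burnt)
  -> target ignites at step 5
Step 6: cell (3,5)='.' (+1 fires, +2 burnt)
Step 7: cell (3,5)='.' (+1 fires, +1 burnt)
Step 8: cell (3,5)='.' (+1 fires, +1 burnt)
Step 9: cell (3,5)='.' (+0 fires, +1 burnt)
  fire out at step 9

5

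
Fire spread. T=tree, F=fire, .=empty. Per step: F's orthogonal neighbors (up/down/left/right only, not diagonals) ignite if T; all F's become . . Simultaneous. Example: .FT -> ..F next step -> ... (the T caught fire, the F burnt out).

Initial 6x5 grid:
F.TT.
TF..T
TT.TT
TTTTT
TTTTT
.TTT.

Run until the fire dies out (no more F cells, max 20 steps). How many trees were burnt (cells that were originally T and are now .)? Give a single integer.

Answer: 19

Derivation:
Step 1: +2 fires, +2 burnt (F count now 2)
Step 2: +2 fires, +2 burnt (F count now 2)
Step 3: +3 fires, +2 burnt (F count now 3)
Step 4: +4 fires, +3 burnt (F count now 4)
Step 5: +4 fires, +4 burnt (F count now 4)
Step 6: +3 fires, +4 burnt (F count now 3)
Step 7: +1 fires, +3 burnt (F count now 1)
Step 8: +0 fires, +1 burnt (F count now 0)
Fire out after step 8
Initially T: 21, now '.': 28
Total burnt (originally-T cells now '.'): 19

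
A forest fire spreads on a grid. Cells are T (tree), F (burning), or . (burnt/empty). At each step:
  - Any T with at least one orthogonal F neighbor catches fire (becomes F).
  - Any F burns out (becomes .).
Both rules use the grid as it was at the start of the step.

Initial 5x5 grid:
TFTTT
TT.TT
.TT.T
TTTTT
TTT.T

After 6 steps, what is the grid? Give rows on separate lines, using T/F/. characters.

Step 1: 3 trees catch fire, 1 burn out
  F.FTT
  TF.TT
  .TT.T
  TTTTT
  TTT.T
Step 2: 3 trees catch fire, 3 burn out
  ...FT
  F..TT
  .FT.T
  TTTTT
  TTT.T
Step 3: 4 trees catch fire, 3 burn out
  ....F
  ...FT
  ..F.T
  TFTTT
  TTT.T
Step 4: 4 trees catch fire, 4 burn out
  .....
  ....F
  ....T
  F.FTT
  TFT.T
Step 5: 4 trees catch fire, 4 burn out
  .....
  .....
  ....F
  ...FT
  F.F.T
Step 6: 1 trees catch fire, 4 burn out
  .....
  .....
  .....
  ....F
  ....T

.....
.....
.....
....F
....T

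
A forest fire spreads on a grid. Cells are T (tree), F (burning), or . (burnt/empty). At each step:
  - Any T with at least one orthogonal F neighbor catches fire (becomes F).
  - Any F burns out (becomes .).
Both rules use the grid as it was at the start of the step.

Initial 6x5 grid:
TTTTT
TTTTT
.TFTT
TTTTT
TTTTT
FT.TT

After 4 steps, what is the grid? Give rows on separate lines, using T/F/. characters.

Step 1: 6 trees catch fire, 2 burn out
  TTTTT
  TTFTT
  .F.FT
  TTFTT
  FTTTT
  .F.TT
Step 2: 9 trees catch fire, 6 burn out
  TTFTT
  TF.FT
  ....F
  FF.FT
  .FFTT
  ...TT
Step 3: 6 trees catch fire, 9 burn out
  TF.FT
  F...F
  .....
  ....F
  ...FT
  ...TT
Step 4: 4 trees catch fire, 6 burn out
  F...F
  .....
  .....
  .....
  ....F
  ...FT

F...F
.....
.....
.....
....F
...FT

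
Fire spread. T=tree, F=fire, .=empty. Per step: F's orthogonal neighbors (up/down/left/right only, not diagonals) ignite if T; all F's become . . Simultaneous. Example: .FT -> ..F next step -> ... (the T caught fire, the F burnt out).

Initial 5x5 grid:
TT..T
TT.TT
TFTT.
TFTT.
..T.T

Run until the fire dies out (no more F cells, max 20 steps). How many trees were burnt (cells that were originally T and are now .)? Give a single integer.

Step 1: +5 fires, +2 burnt (F count now 5)
Step 2: +5 fires, +5 burnt (F count now 5)
Step 3: +2 fires, +5 burnt (F count now 2)
Step 4: +1 fires, +2 burnt (F count now 1)
Step 5: +1 fires, +1 burnt (F count now 1)
Step 6: +0 fires, +1 burnt (F count now 0)
Fire out after step 6
Initially T: 15, now '.': 24
Total burnt (originally-T cells now '.'): 14

Answer: 14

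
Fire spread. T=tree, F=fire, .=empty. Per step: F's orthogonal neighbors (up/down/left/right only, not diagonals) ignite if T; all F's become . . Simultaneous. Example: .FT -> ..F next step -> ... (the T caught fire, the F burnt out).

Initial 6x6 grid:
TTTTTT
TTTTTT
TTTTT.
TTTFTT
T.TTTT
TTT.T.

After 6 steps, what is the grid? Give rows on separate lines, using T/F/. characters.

Step 1: 4 trees catch fire, 1 burn out
  TTTTTT
  TTTTTT
  TTTFT.
  TTF.FT
  T.TFTT
  TTT.T.
Step 2: 7 trees catch fire, 4 burn out
  TTTTTT
  TTTFTT
  TTF.F.
  TF...F
  T.F.FT
  TTT.T.
Step 3: 8 trees catch fire, 7 burn out
  TTTFTT
  TTF.FT
  TF....
  F.....
  T....F
  TTF.F.
Step 4: 7 trees catch fire, 8 burn out
  TTF.FT
  TF...F
  F.....
  ......
  F.....
  TF....
Step 5: 4 trees catch fire, 7 burn out
  TF...F
  F.....
  ......
  ......
  ......
  F.....
Step 6: 1 trees catch fire, 4 burn out
  F.....
  ......
  ......
  ......
  ......
  ......

F.....
......
......
......
......
......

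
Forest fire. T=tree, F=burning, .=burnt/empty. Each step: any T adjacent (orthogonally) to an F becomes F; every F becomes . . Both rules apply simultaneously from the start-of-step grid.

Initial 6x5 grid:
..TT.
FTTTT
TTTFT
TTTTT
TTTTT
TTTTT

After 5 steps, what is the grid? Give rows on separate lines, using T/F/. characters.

Step 1: 6 trees catch fire, 2 burn out
  ..TT.
  .FTFT
  FTF.F
  TTTFT
  TTTTT
  TTTTT
Step 2: 8 trees catch fire, 6 burn out
  ..TF.
  ..F.F
  .F...
  FTF.F
  TTTFT
  TTTTT
Step 3: 6 trees catch fire, 8 burn out
  ..F..
  .....
  .....
  .F...
  FTF.F
  TTTFT
Step 4: 4 trees catch fire, 6 burn out
  .....
  .....
  .....
  .....
  .F...
  FTF.F
Step 5: 1 trees catch fire, 4 burn out
  .....
  .....
  .....
  .....
  .....
  .F...

.....
.....
.....
.....
.....
.F...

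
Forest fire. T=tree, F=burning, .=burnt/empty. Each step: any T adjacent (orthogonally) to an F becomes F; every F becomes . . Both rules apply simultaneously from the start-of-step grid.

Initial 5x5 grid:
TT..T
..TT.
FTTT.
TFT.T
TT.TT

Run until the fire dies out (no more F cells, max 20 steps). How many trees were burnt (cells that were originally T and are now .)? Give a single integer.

Answer: 9

Derivation:
Step 1: +4 fires, +2 burnt (F count now 4)
Step 2: +2 fires, +4 burnt (F count now 2)
Step 3: +2 fires, +2 burnt (F count now 2)
Step 4: +1 fires, +2 burnt (F count now 1)
Step 5: +0 fires, +1 burnt (F count now 0)
Fire out after step 5
Initially T: 15, now '.': 19
Total burnt (originally-T cells now '.'): 9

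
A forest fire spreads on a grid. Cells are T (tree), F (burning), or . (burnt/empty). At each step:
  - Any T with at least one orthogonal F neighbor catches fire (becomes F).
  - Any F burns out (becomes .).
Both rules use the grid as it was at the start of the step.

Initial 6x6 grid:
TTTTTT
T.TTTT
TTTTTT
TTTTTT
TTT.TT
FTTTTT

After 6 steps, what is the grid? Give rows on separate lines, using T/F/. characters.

Step 1: 2 trees catch fire, 1 burn out
  TTTTTT
  T.TTTT
  TTTTTT
  TTTTTT
  FTT.TT
  .FTTTT
Step 2: 3 trees catch fire, 2 burn out
  TTTTTT
  T.TTTT
  TTTTTT
  FTTTTT
  .FT.TT
  ..FTTT
Step 3: 4 trees catch fire, 3 burn out
  TTTTTT
  T.TTTT
  FTTTTT
  .FTTTT
  ..F.TT
  ...FTT
Step 4: 4 trees catch fire, 4 burn out
  TTTTTT
  F.TTTT
  .FTTTT
  ..FTTT
  ....TT
  ....FT
Step 5: 5 trees catch fire, 4 burn out
  FTTTTT
  ..TTTT
  ..FTTT
  ...FTT
  ....FT
  .....F
Step 6: 5 trees catch fire, 5 burn out
  .FTTTT
  ..FTTT
  ...FTT
  ....FT
  .....F
  ......

.FTTTT
..FTTT
...FTT
....FT
.....F
......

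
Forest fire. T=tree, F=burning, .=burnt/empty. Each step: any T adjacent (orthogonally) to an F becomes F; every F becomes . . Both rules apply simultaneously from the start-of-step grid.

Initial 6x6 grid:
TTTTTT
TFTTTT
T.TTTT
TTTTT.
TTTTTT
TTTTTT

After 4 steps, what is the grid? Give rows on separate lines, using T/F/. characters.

Step 1: 3 trees catch fire, 1 burn out
  TFTTTT
  F.FTTT
  T.TTTT
  TTTTT.
  TTTTTT
  TTTTTT
Step 2: 5 trees catch fire, 3 burn out
  F.FTTT
  ...FTT
  F.FTTT
  TTTTT.
  TTTTTT
  TTTTTT
Step 3: 5 trees catch fire, 5 burn out
  ...FTT
  ....FT
  ...FTT
  FTFTT.
  TTTTTT
  TTTTTT
Step 4: 7 trees catch fire, 5 burn out
  ....FT
  .....F
  ....FT
  .F.FT.
  FTFTTT
  TTTTTT

....FT
.....F
....FT
.F.FT.
FTFTTT
TTTTTT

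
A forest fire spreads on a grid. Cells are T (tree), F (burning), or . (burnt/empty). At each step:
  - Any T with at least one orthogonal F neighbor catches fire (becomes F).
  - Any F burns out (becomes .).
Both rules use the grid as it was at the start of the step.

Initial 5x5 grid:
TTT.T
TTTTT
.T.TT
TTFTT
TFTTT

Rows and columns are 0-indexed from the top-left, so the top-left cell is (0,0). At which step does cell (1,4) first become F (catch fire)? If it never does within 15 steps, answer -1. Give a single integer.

Step 1: cell (1,4)='T' (+4 fires, +2 burnt)
Step 2: cell (1,4)='T' (+5 fires, +4 burnt)
Step 3: cell (1,4)='T' (+4 fires, +5 burnt)
Step 4: cell (1,4)='F' (+4 fires, +4 burnt)
  -> target ignites at step 4
Step 5: cell (1,4)='.' (+3 fires, +4 burnt)
Step 6: cell (1,4)='.' (+0 fires, +3 burnt)
  fire out at step 6

4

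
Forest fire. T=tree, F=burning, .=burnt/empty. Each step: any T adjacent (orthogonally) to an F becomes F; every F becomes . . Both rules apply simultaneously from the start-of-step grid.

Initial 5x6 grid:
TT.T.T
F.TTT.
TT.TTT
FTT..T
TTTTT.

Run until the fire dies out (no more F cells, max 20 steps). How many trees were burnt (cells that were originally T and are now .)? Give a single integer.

Answer: 11

Derivation:
Step 1: +4 fires, +2 burnt (F count now 4)
Step 2: +4 fires, +4 burnt (F count now 4)
Step 3: +1 fires, +4 burnt (F count now 1)
Step 4: +1 fires, +1 burnt (F count now 1)
Step 5: +1 fires, +1 burnt (F count now 1)
Step 6: +0 fires, +1 burnt (F count now 0)
Fire out after step 6
Initially T: 20, now '.': 21
Total burnt (originally-T cells now '.'): 11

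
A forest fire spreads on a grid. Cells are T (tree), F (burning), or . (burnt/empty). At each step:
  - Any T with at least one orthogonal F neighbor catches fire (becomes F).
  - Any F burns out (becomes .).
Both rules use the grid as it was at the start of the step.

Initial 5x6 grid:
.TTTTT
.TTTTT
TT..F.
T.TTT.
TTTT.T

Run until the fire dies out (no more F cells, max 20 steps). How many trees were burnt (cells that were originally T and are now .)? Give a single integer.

Answer: 20

Derivation:
Step 1: +2 fires, +1 burnt (F count now 2)
Step 2: +4 fires, +2 burnt (F count now 4)
Step 3: +5 fires, +4 burnt (F count now 5)
Step 4: +3 fires, +5 burnt (F count now 3)
Step 5: +3 fires, +3 burnt (F count now 3)
Step 6: +2 fires, +3 burnt (F count now 2)
Step 7: +1 fires, +2 burnt (F count now 1)
Step 8: +0 fires, +1 burnt (F count now 0)
Fire out after step 8
Initially T: 21, now '.': 29
Total burnt (originally-T cells now '.'): 20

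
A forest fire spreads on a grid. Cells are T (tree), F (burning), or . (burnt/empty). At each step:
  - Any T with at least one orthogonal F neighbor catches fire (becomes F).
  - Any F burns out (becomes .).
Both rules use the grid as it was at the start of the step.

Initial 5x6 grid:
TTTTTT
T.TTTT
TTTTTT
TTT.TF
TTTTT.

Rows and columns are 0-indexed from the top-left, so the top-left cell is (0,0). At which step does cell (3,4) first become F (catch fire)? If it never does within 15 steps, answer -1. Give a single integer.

Step 1: cell (3,4)='F' (+2 fires, +1 burnt)
  -> target ignites at step 1
Step 2: cell (3,4)='.' (+3 fires, +2 burnt)
Step 3: cell (3,4)='.' (+4 fires, +3 burnt)
Step 4: cell (3,4)='.' (+4 fires, +4 burnt)
Step 5: cell (3,4)='.' (+5 fires, +4 burnt)
Step 6: cell (3,4)='.' (+4 fires, +5 burnt)
Step 7: cell (3,4)='.' (+3 fires, +4 burnt)
Step 8: cell (3,4)='.' (+1 fires, +3 burnt)
Step 9: cell (3,4)='.' (+0 fires, +1 burnt)
  fire out at step 9

1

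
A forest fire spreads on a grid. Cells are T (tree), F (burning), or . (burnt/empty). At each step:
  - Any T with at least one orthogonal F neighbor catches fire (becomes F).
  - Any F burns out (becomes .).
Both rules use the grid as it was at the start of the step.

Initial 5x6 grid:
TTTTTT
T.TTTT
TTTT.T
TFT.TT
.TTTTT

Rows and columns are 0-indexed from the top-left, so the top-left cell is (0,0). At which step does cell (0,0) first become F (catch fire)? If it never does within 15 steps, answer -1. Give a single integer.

Step 1: cell (0,0)='T' (+4 fires, +1 burnt)
Step 2: cell (0,0)='T' (+3 fires, +4 burnt)
Step 3: cell (0,0)='T' (+4 fires, +3 burnt)
Step 4: cell (0,0)='F' (+4 fires, +4 burnt)
  -> target ignites at step 4
Step 5: cell (0,0)='.' (+5 fires, +4 burnt)
Step 6: cell (0,0)='.' (+3 fires, +5 burnt)
Step 7: cell (0,0)='.' (+2 fires, +3 burnt)
Step 8: cell (0,0)='.' (+0 fires, +2 burnt)
  fire out at step 8

4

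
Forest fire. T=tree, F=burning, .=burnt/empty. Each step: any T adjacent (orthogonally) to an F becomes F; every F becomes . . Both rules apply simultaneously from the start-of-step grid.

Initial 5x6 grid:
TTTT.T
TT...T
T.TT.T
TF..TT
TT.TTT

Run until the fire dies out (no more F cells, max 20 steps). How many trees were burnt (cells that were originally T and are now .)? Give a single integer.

Step 1: +2 fires, +1 burnt (F count now 2)
Step 2: +2 fires, +2 burnt (F count now 2)
Step 3: +1 fires, +2 burnt (F count now 1)
Step 4: +2 fires, +1 burnt (F count now 2)
Step 5: +1 fires, +2 burnt (F count now 1)
Step 6: +1 fires, +1 burnt (F count now 1)
Step 7: +1 fires, +1 burnt (F count now 1)
Step 8: +0 fires, +1 burnt (F count now 0)
Fire out after step 8
Initially T: 20, now '.': 20
Total burnt (originally-T cells now '.'): 10

Answer: 10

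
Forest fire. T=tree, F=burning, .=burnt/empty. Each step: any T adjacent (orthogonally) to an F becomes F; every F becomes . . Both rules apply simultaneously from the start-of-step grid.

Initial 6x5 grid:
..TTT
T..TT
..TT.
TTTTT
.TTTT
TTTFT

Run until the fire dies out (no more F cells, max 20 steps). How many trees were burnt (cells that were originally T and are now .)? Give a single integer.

Answer: 20

Derivation:
Step 1: +3 fires, +1 burnt (F count now 3)
Step 2: +4 fires, +3 burnt (F count now 4)
Step 3: +5 fires, +4 burnt (F count now 5)
Step 4: +3 fires, +5 burnt (F count now 3)
Step 5: +3 fires, +3 burnt (F count now 3)
Step 6: +2 fires, +3 burnt (F count now 2)
Step 7: +0 fires, +2 burnt (F count now 0)
Fire out after step 7
Initially T: 21, now '.': 29
Total burnt (originally-T cells now '.'): 20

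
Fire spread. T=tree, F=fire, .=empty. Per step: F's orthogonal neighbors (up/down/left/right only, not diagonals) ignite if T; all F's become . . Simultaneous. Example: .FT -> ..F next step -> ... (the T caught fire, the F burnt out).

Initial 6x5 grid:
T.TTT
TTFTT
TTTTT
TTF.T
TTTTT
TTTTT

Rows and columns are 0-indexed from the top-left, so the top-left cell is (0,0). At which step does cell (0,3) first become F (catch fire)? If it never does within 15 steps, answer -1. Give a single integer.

Step 1: cell (0,3)='T' (+6 fires, +2 burnt)
Step 2: cell (0,3)='F' (+9 fires, +6 burnt)
  -> target ignites at step 2
Step 3: cell (0,3)='.' (+8 fires, +9 burnt)
Step 4: cell (0,3)='.' (+3 fires, +8 burnt)
Step 5: cell (0,3)='.' (+0 fires, +3 burnt)
  fire out at step 5

2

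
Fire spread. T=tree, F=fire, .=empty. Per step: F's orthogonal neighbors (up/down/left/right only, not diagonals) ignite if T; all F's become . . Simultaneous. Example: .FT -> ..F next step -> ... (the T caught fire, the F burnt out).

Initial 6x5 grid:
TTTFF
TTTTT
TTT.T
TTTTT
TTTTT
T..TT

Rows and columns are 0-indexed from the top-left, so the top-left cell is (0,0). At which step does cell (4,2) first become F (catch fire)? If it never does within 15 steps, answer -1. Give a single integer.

Step 1: cell (4,2)='T' (+3 fires, +2 burnt)
Step 2: cell (4,2)='T' (+3 fires, +3 burnt)
Step 3: cell (4,2)='T' (+4 fires, +3 burnt)
Step 4: cell (4,2)='T' (+5 fires, +4 burnt)
Step 5: cell (4,2)='F' (+5 fires, +5 burnt)
  -> target ignites at step 5
Step 6: cell (4,2)='.' (+3 fires, +5 burnt)
Step 7: cell (4,2)='.' (+1 fires, +3 burnt)
Step 8: cell (4,2)='.' (+1 fires, +1 burnt)
Step 9: cell (4,2)='.' (+0 fires, +1 burnt)
  fire out at step 9

5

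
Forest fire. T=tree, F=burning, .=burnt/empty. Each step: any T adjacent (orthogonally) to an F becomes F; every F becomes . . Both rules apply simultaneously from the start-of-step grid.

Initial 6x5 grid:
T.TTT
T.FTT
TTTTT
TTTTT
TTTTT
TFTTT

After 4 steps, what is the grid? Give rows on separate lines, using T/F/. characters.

Step 1: 6 trees catch fire, 2 burn out
  T.FTT
  T..FT
  TTFTT
  TTTTT
  TFTTT
  F.FTT
Step 2: 9 trees catch fire, 6 burn out
  T..FT
  T...F
  TF.FT
  TFFTT
  F.FTT
  ...FT
Step 3: 7 trees catch fire, 9 burn out
  T...F
  T....
  F...F
  F..FT
  ...FT
  ....F
Step 4: 3 trees catch fire, 7 burn out
  T....
  F....
  .....
  ....F
  ....F
  .....

T....
F....
.....
....F
....F
.....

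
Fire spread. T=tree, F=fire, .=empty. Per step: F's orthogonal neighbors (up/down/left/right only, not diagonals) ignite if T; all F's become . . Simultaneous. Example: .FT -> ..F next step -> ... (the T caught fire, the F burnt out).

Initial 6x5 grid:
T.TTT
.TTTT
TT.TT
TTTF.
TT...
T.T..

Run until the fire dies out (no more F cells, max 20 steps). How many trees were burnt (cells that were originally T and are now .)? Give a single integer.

Step 1: +2 fires, +1 burnt (F count now 2)
Step 2: +3 fires, +2 burnt (F count now 3)
Step 3: +6 fires, +3 burnt (F count now 6)
Step 4: +5 fires, +6 burnt (F count now 5)
Step 5: +1 fires, +5 burnt (F count now 1)
Step 6: +0 fires, +1 burnt (F count now 0)
Fire out after step 6
Initially T: 19, now '.': 28
Total burnt (originally-T cells now '.'): 17

Answer: 17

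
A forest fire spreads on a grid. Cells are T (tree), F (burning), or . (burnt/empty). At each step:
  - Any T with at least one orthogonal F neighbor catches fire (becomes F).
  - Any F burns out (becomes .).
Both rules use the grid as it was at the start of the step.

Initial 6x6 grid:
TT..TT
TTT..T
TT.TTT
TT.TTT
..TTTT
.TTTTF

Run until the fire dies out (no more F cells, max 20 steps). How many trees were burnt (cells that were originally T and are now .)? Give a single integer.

Answer: 17

Derivation:
Step 1: +2 fires, +1 burnt (F count now 2)
Step 2: +3 fires, +2 burnt (F count now 3)
Step 3: +4 fires, +3 burnt (F count now 4)
Step 4: +5 fires, +4 burnt (F count now 5)
Step 5: +2 fires, +5 burnt (F count now 2)
Step 6: +1 fires, +2 burnt (F count now 1)
Step 7: +0 fires, +1 burnt (F count now 0)
Fire out after step 7
Initially T: 26, now '.': 27
Total burnt (originally-T cells now '.'): 17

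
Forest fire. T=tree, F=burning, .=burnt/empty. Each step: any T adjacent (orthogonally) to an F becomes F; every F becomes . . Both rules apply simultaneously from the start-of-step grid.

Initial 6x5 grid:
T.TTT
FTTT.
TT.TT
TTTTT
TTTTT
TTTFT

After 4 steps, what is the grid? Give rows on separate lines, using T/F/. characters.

Step 1: 6 trees catch fire, 2 burn out
  F.TTT
  .FTT.
  FT.TT
  TTTTT
  TTTFT
  TTF.F
Step 2: 7 trees catch fire, 6 burn out
  ..TTT
  ..FT.
  .F.TT
  FTTFT
  TTF.F
  TF...
Step 3: 9 trees catch fire, 7 burn out
  ..FTT
  ...F.
  ...FT
  .FF.F
  FF...
  F....
Step 4: 2 trees catch fire, 9 burn out
  ...FT
  .....
  ....F
  .....
  .....
  .....

...FT
.....
....F
.....
.....
.....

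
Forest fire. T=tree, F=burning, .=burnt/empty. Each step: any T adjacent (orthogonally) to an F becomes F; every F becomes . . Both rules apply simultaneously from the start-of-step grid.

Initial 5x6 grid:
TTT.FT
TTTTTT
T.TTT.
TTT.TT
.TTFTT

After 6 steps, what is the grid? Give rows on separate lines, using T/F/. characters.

Step 1: 4 trees catch fire, 2 burn out
  TTT..F
  TTTTFT
  T.TTT.
  TTT.TT
  .TF.FT
Step 2: 7 trees catch fire, 4 burn out
  TTT...
  TTTF.F
  T.TTF.
  TTF.FT
  .F...F
Step 3: 5 trees catch fire, 7 burn out
  TTT...
  TTF...
  T.FF..
  TF...F
  ......
Step 4: 3 trees catch fire, 5 burn out
  TTF...
  TF....
  T.....
  F.....
  ......
Step 5: 3 trees catch fire, 3 burn out
  TF....
  F.....
  F.....
  ......
  ......
Step 6: 1 trees catch fire, 3 burn out
  F.....
  ......
  ......
  ......
  ......

F.....
......
......
......
......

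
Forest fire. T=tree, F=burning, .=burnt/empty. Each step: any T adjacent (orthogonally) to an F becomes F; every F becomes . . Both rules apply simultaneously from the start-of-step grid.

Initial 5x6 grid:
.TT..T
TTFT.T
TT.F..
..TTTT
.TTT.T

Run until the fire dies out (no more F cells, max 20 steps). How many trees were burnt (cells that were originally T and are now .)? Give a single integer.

Answer: 15

Derivation:
Step 1: +4 fires, +2 burnt (F count now 4)
Step 2: +6 fires, +4 burnt (F count now 6)
Step 3: +3 fires, +6 burnt (F count now 3)
Step 4: +2 fires, +3 burnt (F count now 2)
Step 5: +0 fires, +2 burnt (F count now 0)
Fire out after step 5
Initially T: 17, now '.': 28
Total burnt (originally-T cells now '.'): 15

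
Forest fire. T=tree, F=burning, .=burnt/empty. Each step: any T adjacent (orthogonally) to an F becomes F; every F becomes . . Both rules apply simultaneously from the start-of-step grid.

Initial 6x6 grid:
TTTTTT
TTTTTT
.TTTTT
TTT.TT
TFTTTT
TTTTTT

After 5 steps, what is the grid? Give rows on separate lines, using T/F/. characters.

Step 1: 4 trees catch fire, 1 burn out
  TTTTTT
  TTTTTT
  .TTTTT
  TFT.TT
  F.FTTT
  TFTTTT
Step 2: 6 trees catch fire, 4 burn out
  TTTTTT
  TTTTTT
  .FTTTT
  F.F.TT
  ...FTT
  F.FTTT
Step 3: 4 trees catch fire, 6 burn out
  TTTTTT
  TFTTTT
  ..FTTT
  ....TT
  ....FT
  ...FTT
Step 4: 7 trees catch fire, 4 burn out
  TFTTTT
  F.FTTT
  ...FTT
  ....FT
  .....F
  ....FT
Step 5: 6 trees catch fire, 7 burn out
  F.FTTT
  ...FTT
  ....FT
  .....F
  ......
  .....F

F.FTTT
...FTT
....FT
.....F
......
.....F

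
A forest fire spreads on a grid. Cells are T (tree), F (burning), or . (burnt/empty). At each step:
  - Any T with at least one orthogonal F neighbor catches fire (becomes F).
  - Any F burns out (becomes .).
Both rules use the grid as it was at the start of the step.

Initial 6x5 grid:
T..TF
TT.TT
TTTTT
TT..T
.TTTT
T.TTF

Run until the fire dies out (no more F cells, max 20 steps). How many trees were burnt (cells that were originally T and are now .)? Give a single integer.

Step 1: +4 fires, +2 burnt (F count now 4)
Step 2: +5 fires, +4 burnt (F count now 5)
Step 3: +2 fires, +5 burnt (F count now 2)
Step 4: +2 fires, +2 burnt (F count now 2)
Step 5: +2 fires, +2 burnt (F count now 2)
Step 6: +3 fires, +2 burnt (F count now 3)
Step 7: +1 fires, +3 burnt (F count now 1)
Step 8: +1 fires, +1 burnt (F count now 1)
Step 9: +0 fires, +1 burnt (F count now 0)
Fire out after step 9
Initially T: 21, now '.': 29
Total burnt (originally-T cells now '.'): 20

Answer: 20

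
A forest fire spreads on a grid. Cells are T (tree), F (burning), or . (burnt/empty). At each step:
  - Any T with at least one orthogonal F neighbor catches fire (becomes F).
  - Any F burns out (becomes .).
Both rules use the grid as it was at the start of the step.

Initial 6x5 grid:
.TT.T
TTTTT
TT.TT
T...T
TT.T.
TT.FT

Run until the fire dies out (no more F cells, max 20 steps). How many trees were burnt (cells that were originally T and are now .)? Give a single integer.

Answer: 2

Derivation:
Step 1: +2 fires, +1 burnt (F count now 2)
Step 2: +0 fires, +2 burnt (F count now 0)
Fire out after step 2
Initially T: 20, now '.': 12
Total burnt (originally-T cells now '.'): 2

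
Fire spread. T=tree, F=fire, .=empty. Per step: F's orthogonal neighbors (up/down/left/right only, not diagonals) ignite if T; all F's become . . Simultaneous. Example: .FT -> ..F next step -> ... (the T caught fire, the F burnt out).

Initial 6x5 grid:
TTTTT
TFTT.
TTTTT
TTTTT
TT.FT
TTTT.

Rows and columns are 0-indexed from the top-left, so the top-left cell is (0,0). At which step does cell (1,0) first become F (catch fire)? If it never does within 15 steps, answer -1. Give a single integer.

Step 1: cell (1,0)='F' (+7 fires, +2 burnt)
  -> target ignites at step 1
Step 2: cell (1,0)='.' (+10 fires, +7 burnt)
Step 3: cell (1,0)='.' (+5 fires, +10 burnt)
Step 4: cell (1,0)='.' (+3 fires, +5 burnt)
Step 5: cell (1,0)='.' (+0 fires, +3 burnt)
  fire out at step 5

1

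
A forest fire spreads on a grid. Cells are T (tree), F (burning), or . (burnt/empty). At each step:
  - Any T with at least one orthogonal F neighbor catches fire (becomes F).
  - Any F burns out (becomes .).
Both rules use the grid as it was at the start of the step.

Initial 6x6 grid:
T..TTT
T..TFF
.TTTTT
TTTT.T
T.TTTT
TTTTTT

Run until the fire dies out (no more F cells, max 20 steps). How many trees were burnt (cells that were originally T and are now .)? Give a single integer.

Step 1: +5 fires, +2 burnt (F count now 5)
Step 2: +3 fires, +5 burnt (F count now 3)
Step 3: +3 fires, +3 burnt (F count now 3)
Step 4: +5 fires, +3 burnt (F count now 5)
Step 5: +4 fires, +5 burnt (F count now 4)
Step 6: +2 fires, +4 burnt (F count now 2)
Step 7: +2 fires, +2 burnt (F count now 2)
Step 8: +1 fires, +2 burnt (F count now 1)
Step 9: +0 fires, +1 burnt (F count now 0)
Fire out after step 9
Initially T: 27, now '.': 34
Total burnt (originally-T cells now '.'): 25

Answer: 25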